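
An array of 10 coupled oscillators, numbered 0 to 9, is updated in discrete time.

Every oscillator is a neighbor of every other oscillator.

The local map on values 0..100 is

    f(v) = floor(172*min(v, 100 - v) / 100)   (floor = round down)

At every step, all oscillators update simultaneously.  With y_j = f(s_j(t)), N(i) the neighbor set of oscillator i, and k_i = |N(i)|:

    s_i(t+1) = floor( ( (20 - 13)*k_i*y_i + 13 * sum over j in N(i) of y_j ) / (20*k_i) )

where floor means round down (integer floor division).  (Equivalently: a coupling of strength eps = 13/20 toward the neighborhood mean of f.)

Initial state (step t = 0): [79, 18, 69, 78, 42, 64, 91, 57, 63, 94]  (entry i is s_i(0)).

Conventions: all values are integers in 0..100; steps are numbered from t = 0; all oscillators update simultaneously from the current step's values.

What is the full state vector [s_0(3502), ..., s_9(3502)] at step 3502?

Answer: [61, 61, 61, 61, 61, 61, 61, 61, 61, 61]
Key observation: The state at step 5, [43, 43, 43, 43, 43, 43, 43, 43, 43, 43], reappears at step 14: the system is in a cycle of period 9 from step 5 on.  Therefore the state at step 3502 equals the state at step 5 + ((3502 - 5) mod 9) = 10, which is [61, 61, 61, 61, 61, 61, 61, 61, 61, 61].

Derivation:
t=0: [79, 18, 69, 78, 42, 64, 91, 57, 63, 94]
t=1: [42, 40, 47, 42, 52, 49, 36, 52, 50, 35]
t=2: [73, 72, 76, 73, 76, 77, 70, 76, 77, 70]
t=3: [44, 45, 43, 44, 43, 42, 46, 43, 42, 46]
t=4: [74, 75, 74, 74, 74, 74, 75, 74, 74, 75]
t=5: [43, 43, 43, 43, 43, 43, 43, 43, 43, 43]
t=6: [73, 73, 73, 73, 73, 73, 73, 73, 73, 73]
t=7: [46, 46, 46, 46, 46, 46, 46, 46, 46, 46]
t=8: [79, 79, 79, 79, 79, 79, 79, 79, 79, 79]
t=9: [36, 36, 36, 36, 36, 36, 36, 36, 36, 36]
t=10: [61, 61, 61, 61, 61, 61, 61, 61, 61, 61]
t=11: [67, 67, 67, 67, 67, 67, 67, 67, 67, 67]
t=12: [56, 56, 56, 56, 56, 56, 56, 56, 56, 56]
t=13: [75, 75, 75, 75, 75, 75, 75, 75, 75, 75]
t=14: [43, 43, 43, 43, 43, 43, 43, 43, 43, 43]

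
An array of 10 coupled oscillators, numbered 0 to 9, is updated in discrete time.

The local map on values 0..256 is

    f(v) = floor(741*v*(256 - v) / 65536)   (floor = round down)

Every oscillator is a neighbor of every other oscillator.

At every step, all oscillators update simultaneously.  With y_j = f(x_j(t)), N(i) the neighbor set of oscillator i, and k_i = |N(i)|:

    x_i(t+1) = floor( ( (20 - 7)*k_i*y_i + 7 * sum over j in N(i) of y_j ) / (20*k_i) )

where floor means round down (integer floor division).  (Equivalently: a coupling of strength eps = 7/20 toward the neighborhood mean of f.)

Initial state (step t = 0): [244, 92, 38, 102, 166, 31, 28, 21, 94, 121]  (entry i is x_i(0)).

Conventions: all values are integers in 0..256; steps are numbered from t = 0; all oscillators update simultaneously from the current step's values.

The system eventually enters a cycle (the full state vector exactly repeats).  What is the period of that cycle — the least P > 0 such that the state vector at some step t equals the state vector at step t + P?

Answer: 2
Key observation: The state at step 8, [168, 168, 168, 168, 168, 168, 168, 168, 168, 168], reappears at step 10 — and no state repeats earlier — so the cycle the system enters has period 2.

Derivation:
t=0: [244, 92, 38, 102, 166, 31, 28, 21, 94, 121]
t=1: [66, 150, 103, 154, 149, 94, 90, 80, 151, 159]
t=2: [152, 175, 175, 174, 176, 171, 169, 163, 175, 172]
t=3: [172, 161, 161, 162, 161, 164, 165, 168, 161, 163]
t=4: [165, 171, 171, 171, 171, 170, 169, 168, 171, 170]
t=5: [167, 164, 164, 164, 164, 165, 165, 166, 164, 165]
t=6: [168, 169, 169, 169, 169, 169, 169, 168, 169, 169]
t=7: [166, 166, 166, 166, 166, 166, 166, 166, 166, 166]
t=8: [168, 168, 168, 168, 168, 168, 168, 168, 168, 168]
t=9: [167, 167, 167, 167, 167, 167, 167, 167, 167, 167]
t=10: [168, 168, 168, 168, 168, 168, 168, 168, 168, 168]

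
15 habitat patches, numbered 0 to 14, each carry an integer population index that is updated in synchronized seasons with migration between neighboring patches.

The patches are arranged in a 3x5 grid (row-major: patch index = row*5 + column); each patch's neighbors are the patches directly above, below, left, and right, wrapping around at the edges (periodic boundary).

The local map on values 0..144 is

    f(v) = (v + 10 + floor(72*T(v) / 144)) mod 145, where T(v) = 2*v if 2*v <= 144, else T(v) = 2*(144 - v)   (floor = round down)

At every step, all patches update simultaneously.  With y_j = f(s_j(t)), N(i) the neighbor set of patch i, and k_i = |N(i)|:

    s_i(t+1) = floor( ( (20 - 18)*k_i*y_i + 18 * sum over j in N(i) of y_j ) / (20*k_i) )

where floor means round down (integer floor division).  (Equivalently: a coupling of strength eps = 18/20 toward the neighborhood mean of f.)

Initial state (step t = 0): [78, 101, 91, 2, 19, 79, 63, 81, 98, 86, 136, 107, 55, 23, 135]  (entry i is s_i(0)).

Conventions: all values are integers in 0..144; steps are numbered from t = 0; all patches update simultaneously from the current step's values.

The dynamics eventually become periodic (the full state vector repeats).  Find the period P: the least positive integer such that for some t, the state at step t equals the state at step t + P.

Answer: 4
Key observation: The state at step 17, [9, 9, 9, 9, 9, 9, 9, 9, 9, 9, 9, 9, 9, 9, 9], reappears at step 21 — and no state repeats earlier — so the cycle the system enters has period 4.

Derivation:
t=0: [78, 101, 91, 2, 19, 79, 63, 81, 98, 86, 136, 107, 55, 23, 135]
t=1: [17, 37, 35, 28, 14, 37, 21, 62, 20, 17, 9, 62, 30, 39, 28]
t=2: [57, 78, 87, 64, 53, 46, 103, 70, 79, 57, 76, 66, 105, 65, 51]
t=3: [65, 64, 37, 75, 123, 70, 58, 8, 92, 88, 108, 22, 67, 74, 98]
t=4: [50, 104, 79, 25, 38, 64, 62, 84, 12, 8, 47, 99, 53, 39, 9]
t=5: [86, 59, 44, 54, 59, 97, 50, 66, 44, 66, 74, 82, 37, 62, 71]
t=6: [62, 63, 116, 114, 74, 61, 75, 101, 130, 68, 8, 75, 94, 82, 93]
t=7: [81, 49, 37, 9, 35, 51, 65, 9, 7, 35, 66, 41, 9, 9, 11]
t=8: [100, 83, 51, 51, 41, 94, 90, 64, 39, 63, 69, 103, 55, 28, 77]
t=9: [26, 32, 96, 91, 69, 36, 38, 87, 110, 58, 8, 32, 85, 80, 67]
t=10: [47, 59, 23, 7, 77, 75, 62, 26, 35, 66, 84, 51, 23, 39, 51]
t=11: [45, 104, 66, 54, 86, 88, 83, 79, 79, 61, 76, 84, 77, 70, 67]
t=12: [18, 59, 46, 48, 112, 57, 9, 38, 60, 51, 59, 9, 38, 63, 49]
t=13: [92, 58, 101, 95, 84, 83, 85, 86, 112, 94, 81, 86, 87, 110, 97]
t=14: [35, 20, 35, 9, 9, 9, 35, 9, 9, 9, 9, 35, 9, 9, 9]
t=15: [38, 77, 38, 39, 39, 51, 49, 51, 28, 28, 51, 49, 51, 28, 28]
t=16: [80, 88, 80, 77, 77, 94, 87, 94, 81, 81, 94, 87, 94, 81, 81]
t=17: [9, 9, 9, 9, 9, 9, 9, 9, 9, 9, 9, 9, 9, 9, 9]
t=18: [28, 28, 28, 28, 28, 28, 28, 28, 28, 28, 28, 28, 28, 28, 28]
t=19: [66, 66, 66, 66, 66, 66, 66, 66, 66, 66, 66, 66, 66, 66, 66]
t=20: [142, 142, 142, 142, 142, 142, 142, 142, 142, 142, 142, 142, 142, 142, 142]
t=21: [9, 9, 9, 9, 9, 9, 9, 9, 9, 9, 9, 9, 9, 9, 9]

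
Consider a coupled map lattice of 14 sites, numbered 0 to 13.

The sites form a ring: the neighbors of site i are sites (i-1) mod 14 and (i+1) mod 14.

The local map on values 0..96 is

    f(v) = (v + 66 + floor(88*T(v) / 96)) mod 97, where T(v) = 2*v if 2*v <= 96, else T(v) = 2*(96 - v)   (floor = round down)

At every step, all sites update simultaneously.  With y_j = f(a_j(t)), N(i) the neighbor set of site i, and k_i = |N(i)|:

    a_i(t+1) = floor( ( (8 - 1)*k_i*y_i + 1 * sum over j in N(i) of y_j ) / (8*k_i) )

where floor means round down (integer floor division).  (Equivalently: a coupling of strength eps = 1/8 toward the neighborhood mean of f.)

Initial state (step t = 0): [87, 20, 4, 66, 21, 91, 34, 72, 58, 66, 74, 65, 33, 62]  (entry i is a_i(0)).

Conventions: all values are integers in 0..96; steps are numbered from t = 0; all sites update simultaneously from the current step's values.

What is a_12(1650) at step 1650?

Answer: a_12(1650) = 79
Key observation: The state at step 11, [80, 80, 80, 80, 79, 79, 79, 79, 79, 80, 80, 79, 79, 79], reappears at step 13: the system is in a cycle of period 2 from step 11 on.  Therefore the state at step 1650 equals the state at step 11 + ((1650 - 11) mod 2) = 12, which is [78, 78, 78, 78, 78, 79, 79, 79, 78, 78, 78, 78, 79, 78].

Derivation:
t=0: [87, 20, 4, 66, 21, 91, 34, 72, 58, 66, 74, 65, 33, 62]
t=1: [70, 31, 74, 85, 34, 66, 66, 84, 94, 89, 83, 87, 65, 89]
t=2: [83, 59, 80, 74, 67, 88, 89, 75, 66, 70, 74, 73, 87, 72]
t=3: [76, 92, 79, 83, 87, 72, 70, 81, 89, 86, 83, 83, 73, 83]
t=4: [79, 69, 78, 75, 73, 84, 85, 77, 70, 72, 74, 75, 82, 75]
t=5: [79, 86, 80, 82, 83, 75, 74, 80, 85, 84, 83, 81, 76, 81]
t=6: [78, 73, 77, 76, 75, 81, 82, 78, 74, 74, 75, 77, 80, 77]
t=7: [80, 83, 80, 81, 81, 77, 76, 79, 82, 82, 81, 80, 78, 79]
t=8: [77, 75, 77, 77, 77, 79, 80, 78, 76, 76, 77, 78, 79, 79]
t=9: [80, 81, 80, 80, 79, 79, 78, 79, 80, 80, 80, 79, 79, 79]
t=10: [78, 77, 77, 78, 78, 79, 79, 79, 78, 78, 78, 78, 79, 78]
t=11: [80, 80, 80, 80, 79, 79, 79, 79, 79, 80, 80, 79, 79, 79]
t=12: [78, 78, 78, 78, 78, 79, 79, 79, 78, 78, 78, 78, 79, 78]
t=13: [80, 80, 80, 80, 79, 79, 79, 79, 79, 80, 80, 79, 79, 79]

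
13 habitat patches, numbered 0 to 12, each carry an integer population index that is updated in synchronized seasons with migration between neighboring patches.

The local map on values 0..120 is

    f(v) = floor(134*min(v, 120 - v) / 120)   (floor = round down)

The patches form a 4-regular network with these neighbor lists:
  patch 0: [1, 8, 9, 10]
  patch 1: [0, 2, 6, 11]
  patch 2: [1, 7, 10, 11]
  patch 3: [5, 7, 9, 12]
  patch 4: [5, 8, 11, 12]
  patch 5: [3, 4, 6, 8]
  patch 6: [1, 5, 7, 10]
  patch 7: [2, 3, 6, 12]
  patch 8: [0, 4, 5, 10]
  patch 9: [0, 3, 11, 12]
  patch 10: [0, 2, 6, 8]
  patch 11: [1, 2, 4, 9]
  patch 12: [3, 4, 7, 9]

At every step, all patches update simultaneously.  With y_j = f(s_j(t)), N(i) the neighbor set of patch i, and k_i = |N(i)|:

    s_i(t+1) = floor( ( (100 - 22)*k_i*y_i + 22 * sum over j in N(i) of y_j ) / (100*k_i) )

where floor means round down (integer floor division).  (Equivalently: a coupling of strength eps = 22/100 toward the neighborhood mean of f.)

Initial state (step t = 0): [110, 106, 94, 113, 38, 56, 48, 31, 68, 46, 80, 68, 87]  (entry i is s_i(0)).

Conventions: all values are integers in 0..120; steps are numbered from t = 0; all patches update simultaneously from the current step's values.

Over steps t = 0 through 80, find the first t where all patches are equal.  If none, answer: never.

Answer: 37
Key observation: Synchronization is absorbing here: once all patches are equal they stay equal, and step 37 is the first all-equal step.

Derivation:
t=0: [110, 106, 94, 113, 38, 56, 48, 31, 68, 46, 80, 68, 87]  (not all equal)
t=1: [17, 20, 30, 15, 44, 57, 49, 33, 53, 45, 42, 52, 35]  (not all equal)
t=2: [23, 26, 34, 22, 50, 58, 51, 35, 55, 46, 44, 53, 38]  (not all equal)
t=3: [29, 32, 38, 29, 55, 60, 53, 39, 58, 48, 48, 55, 42]  (not all equal)
t=4: [36, 37, 43, 36, 60, 64, 56, 43, 61, 50, 52, 58, 46]  (not all equal)
t=5: [43, 43, 49, 43, 65, 61, 59, 48, 63, 53, 57, 61, 51]  (not all equal)
t=6: [50, 50, 54, 50, 61, 63, 63, 53, 62, 57, 61, 62, 55]  (not all equal)
t=7: [56, 56, 60, 56, 64, 62, 62, 59, 63, 62, 64, 63, 60]  (not all equal)
t=8: [62, 62, 66, 62, 62, 63, 63, 65, 62, 63, 62, 63, 66]  (not all equal)
t=9: [63, 63, 60, 63, 63, 63, 63, 61, 63, 62, 63, 62, 60]  (not all equal)
t=10: [63, 63, 66, 63, 63, 63, 63, 65, 63, 64, 63, 64, 66]  (not all equal)
t=11: [62, 62, 60, 62, 62, 63, 62, 61, 63, 62, 62, 62, 60]  (not all equal)
t=12: [63, 64, 66, 64, 64, 63, 64, 65, 63, 64, 64, 64, 66]  (not all equal)
t=13: [62, 61, 60, 61, 62, 62, 62, 61, 62, 61, 62, 61, 60]  (not all equal)
t=14: [64, 65, 66, 65, 64, 64, 64, 65, 64, 65, 64, 65, 66]  (not all equal)
t=15: [61, 61, 60, 61, 61, 61, 61, 60, 62, 61, 61, 61, 60]  (not all equal)
t=16: [64, 65, 66, 65, 65, 64, 65, 66, 64, 65, 65, 65, 66]  (not all equal)
t=17: [61, 61, 60, 60, 61, 61, 61, 60, 61, 61, 61, 60, 60]  (not all equal)
t=18: [65, 65, 66, 66, 65, 65, 65, 66, 65, 65, 65, 66, 66]  (not all equal)
t=19: [61, 60, 60, 60, 60, 60, 60, 60, 61, 60, 60, 60, 60]  (not all equal)
t=20: [65, 66, 67, 67, 66, 66, 67, 67, 65, 66, 66, 67, 67]  (not all equal)
t=21: [60, 59, 59, 59, 59, 59, 59, 59, 60, 59, 60, 59, 59]  (not all equal)
t=22: [66, 65, 65, 65, 65, 65, 65, 65, 66, 65, 66, 65, 65]  (not all equal)
t=23: [60, 60, 60, 61, 60, 60, 60, 61, 60, 60, 60, 61, 61]  (not all equal)
t=24: [67, 66, 66, 65, 66, 66, 66, 65, 67, 66, 67, 65, 65]  (not all equal)
t=25: [59, 60, 60, 60, 60, 60, 60, 60, 59, 60, 59, 60, 60]  (not all equal)
t=26: [65, 66, 66, 67, 66, 66, 66, 67, 65, 66, 65, 67, 67]  (not all equal)
t=27: [60, 60, 59, 59, 59, 60, 60, 59, 60, 59, 60, 59, 59]  (not all equal)
t=28: [66, 66, 65, 65, 65, 66, 66, 65, 66, 65, 66, 65, 65]  (not all equal)
t=29: [60, 60, 60, 60, 60, 60, 60, 60, 60, 60, 60, 60, 61]  (not all equal)
t=30: [67, 67, 67, 66, 66, 67, 67, 66, 67, 66, 67, 67, 65]  (not all equal)
t=31: [59, 59, 59, 60, 59, 59, 59, 59, 59, 59, 59, 59, 60]  (not all equal)
t=32: [65, 65, 65, 66, 65, 65, 65, 65, 65, 65, 65, 65, 66]  (not all equal)
t=33: [61, 61, 61, 60, 60, 60, 61, 60, 61, 60, 61, 61, 60]  (not all equal)
t=34: [65, 65, 65, 67, 66, 66, 65, 66, 65, 66, 65, 65, 67]  (not all equal)
t=35: [60, 61, 60, 59, 60, 60, 60, 60, 60, 60, 61, 60, 59]  (not all equal)
t=36: [66, 65, 66, 65, 66, 66, 66, 66, 66, 66, 65, 66, 65]  (not all equal)
t=37: [60, 60, 60, 60, 60, 60, 60, 60, 60, 60, 60, 60, 60]  (all equal)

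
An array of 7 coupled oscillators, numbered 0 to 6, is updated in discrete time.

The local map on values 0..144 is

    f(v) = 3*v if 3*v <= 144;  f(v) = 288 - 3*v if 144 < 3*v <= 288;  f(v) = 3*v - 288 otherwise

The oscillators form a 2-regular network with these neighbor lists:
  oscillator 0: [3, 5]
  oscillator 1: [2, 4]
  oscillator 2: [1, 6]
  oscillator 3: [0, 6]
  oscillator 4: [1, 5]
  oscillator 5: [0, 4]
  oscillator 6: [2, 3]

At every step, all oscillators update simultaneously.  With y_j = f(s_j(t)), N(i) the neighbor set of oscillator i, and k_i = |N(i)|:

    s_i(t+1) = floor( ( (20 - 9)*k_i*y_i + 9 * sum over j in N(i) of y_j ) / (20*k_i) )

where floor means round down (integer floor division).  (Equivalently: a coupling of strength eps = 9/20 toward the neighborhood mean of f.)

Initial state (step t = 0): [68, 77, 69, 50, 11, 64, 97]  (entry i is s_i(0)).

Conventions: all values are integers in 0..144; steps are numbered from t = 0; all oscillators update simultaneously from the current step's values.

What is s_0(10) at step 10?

Answer: s_0(10) = 138

Derivation:
t=0: [68, 77, 69, 50, 11, 64, 97]
t=1: [98, 57, 58, 95, 52, 79, 50]
t=2: [15, 119, 120, 34, 110, 59, 102]
t=3: [72, 63, 59, 70, 63, 80, 49]
t=4: [67, 101, 115, 90, 87, 64, 120]
t=5: [73, 27, 50, 45, 39, 78, 56]
t=6: [80, 101, 121, 116, 94, 71, 127]
t=7: [56, 26, 65, 64, 23, 53, 81]
t=8: [116, 79, 78, 89, 84, 113, 67]
t=9: [49, 48, 60, 44, 42, 49, 64]
t=10: [138, 131, 113, 125, 133, 137, 106]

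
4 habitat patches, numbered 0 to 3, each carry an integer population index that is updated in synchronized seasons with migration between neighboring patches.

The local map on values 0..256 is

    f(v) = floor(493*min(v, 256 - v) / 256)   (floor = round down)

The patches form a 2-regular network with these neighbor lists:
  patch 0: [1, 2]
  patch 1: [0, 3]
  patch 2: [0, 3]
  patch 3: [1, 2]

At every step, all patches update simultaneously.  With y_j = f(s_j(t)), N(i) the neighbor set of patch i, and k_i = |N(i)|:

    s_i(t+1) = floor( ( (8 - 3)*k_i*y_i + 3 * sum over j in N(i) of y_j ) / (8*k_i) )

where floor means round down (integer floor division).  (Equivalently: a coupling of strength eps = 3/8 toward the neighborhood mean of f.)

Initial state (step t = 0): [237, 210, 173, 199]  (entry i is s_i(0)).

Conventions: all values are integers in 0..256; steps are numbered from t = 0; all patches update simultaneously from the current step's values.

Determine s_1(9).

Simulating step by step:
t=0: [237, 210, 173, 199]
t=1: [68, 82, 126, 114]
t=2: [156, 163, 216, 211]
t=3: [168, 164, 100, 101]
t=4: [174, 178, 188, 190]
t=5: [150, 147, 134, 131]
t=6: [210, 213, 229, 233]
t=7: [79, 76, 56, 52]
t=8: [142, 138, 114, 109]
t=9: [220, 222, 217, 214]

Answer: s_1(9) = 222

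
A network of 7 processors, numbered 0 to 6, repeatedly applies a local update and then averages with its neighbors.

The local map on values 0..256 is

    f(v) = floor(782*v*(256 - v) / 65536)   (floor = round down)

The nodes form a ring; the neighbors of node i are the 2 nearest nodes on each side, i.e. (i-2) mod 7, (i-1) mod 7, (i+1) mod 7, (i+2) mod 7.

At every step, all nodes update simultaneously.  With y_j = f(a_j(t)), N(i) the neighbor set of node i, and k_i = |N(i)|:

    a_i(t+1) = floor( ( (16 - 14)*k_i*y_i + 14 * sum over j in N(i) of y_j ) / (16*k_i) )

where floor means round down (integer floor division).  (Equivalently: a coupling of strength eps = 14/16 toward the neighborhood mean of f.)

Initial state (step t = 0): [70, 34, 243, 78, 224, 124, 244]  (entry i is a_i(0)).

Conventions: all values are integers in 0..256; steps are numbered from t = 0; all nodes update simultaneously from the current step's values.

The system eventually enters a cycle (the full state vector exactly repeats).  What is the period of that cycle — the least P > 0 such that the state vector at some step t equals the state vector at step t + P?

Simulating step by step:
t=0: [70, 34, 243, 78, 224, 124, 244]
t=1: [97, 96, 112, 109, 104, 120, 119]
t=2: [189, 189, 187, 189, 192, 189, 188]
t=3: [151, 151, 150, 150, 151, 150, 150]
t=4: [189, 189, 189, 189, 189, 189, 189]
t=5: [151, 151, 151, 151, 151, 151, 151]
t=6: [189, 189, 189, 189, 189, 189, 189]

Answer: 2
Key observation: The state at step 4, [189, 189, 189, 189, 189, 189, 189], reappears at step 6 — and no state repeats earlier — so the cycle the system enters has period 2.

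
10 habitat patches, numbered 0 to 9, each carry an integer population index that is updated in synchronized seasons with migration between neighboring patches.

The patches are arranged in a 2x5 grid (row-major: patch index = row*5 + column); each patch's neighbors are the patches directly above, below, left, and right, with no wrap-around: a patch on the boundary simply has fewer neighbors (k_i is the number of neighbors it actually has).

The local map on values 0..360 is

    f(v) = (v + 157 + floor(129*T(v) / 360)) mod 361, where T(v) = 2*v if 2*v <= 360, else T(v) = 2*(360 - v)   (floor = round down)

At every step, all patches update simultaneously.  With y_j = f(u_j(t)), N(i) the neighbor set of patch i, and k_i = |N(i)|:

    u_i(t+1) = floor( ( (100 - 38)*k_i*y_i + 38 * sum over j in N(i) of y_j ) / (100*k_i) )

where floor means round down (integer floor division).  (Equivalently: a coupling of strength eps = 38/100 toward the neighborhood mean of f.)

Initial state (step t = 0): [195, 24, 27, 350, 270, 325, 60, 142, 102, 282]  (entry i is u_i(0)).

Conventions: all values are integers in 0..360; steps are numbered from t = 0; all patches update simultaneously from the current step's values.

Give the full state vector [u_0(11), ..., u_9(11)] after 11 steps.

Simulating step by step:
t=0: [195, 24, 27, 350, 270, 325, 60, 142, 102, 282]
t=1: [132, 195, 175, 179, 134, 160, 209, 124, 247, 170]
t=2: [47, 96, 87, 94, 52, 69, 93, 47, 101, 82]
t=3: [260, 307, 300, 308, 269, 275, 301, 267, 312, 293]
t=4: [130, 138, 138, 139, 133, 131, 136, 133, 139, 136]
t=5: [21, 29, 31, 32, 26, 21, 27, 26, 32, 29]
t=6: [195, 204, 208, 209, 203, 194, 201, 203, 209, 206]
t=7: [109, 110, 111, 112, 111, 108, 110, 111, 112, 112]
t=8: [343, 345, 347, 348, 347, 342, 344, 347, 348, 348]
t=9: [150, 151, 151, 152, 152, 150, 151, 151, 152, 152]
t=10: [53, 54, 55, 55, 56, 53, 54, 55, 55, 56]
t=11: [247, 249, 250, 251, 252, 247, 249, 250, 251, 252]

Answer: [247, 249, 250, 251, 252, 247, 249, 250, 251, 252]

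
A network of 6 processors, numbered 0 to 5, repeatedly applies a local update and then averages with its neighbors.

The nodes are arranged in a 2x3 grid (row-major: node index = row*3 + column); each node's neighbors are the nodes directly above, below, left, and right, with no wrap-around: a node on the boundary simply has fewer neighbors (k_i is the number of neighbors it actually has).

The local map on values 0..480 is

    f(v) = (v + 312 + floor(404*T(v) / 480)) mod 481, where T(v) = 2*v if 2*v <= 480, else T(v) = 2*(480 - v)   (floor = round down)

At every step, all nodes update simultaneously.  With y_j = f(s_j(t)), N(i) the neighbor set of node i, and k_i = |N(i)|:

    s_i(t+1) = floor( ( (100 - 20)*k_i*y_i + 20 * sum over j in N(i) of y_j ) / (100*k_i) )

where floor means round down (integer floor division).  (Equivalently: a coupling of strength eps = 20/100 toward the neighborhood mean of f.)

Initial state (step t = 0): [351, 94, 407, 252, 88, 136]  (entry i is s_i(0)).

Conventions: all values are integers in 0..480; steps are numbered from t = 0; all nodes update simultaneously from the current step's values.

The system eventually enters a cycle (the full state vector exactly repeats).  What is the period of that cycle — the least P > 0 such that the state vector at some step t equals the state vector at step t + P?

Simulating step by step:
t=0: [351, 94, 407, 252, 88, 136]
t=1: [374, 121, 315, 419, 103, 198]
t=2: [357, 184, 390, 330, 143, 342]
t=3: [389, 324, 370, 391, 247, 382]
t=4: [377, 415, 388, 381, 453, 387]
t=5: [378, 356, 371, 373, 337, 369]
t=6: [381, 394, 386, 386, 404, 388]
t=7: [376, 369, 374, 374, 364, 372]
t=8: [382, 385, 383, 383, 388, 384]
t=9: [376, 375, 376, 376, 373, 375]
t=10: [382, 382, 382, 382, 383, 382]
t=11: [377, 377, 377, 377, 377, 377]
t=12: [381, 381, 381, 381, 381, 381]
t=13: [378, 378, 378, 378, 378, 378]
t=14: [380, 380, 380, 380, 380, 380]
t=15: [379, 379, 379, 379, 379, 379]
t=16: [380, 380, 380, 380, 380, 380]

Answer: 2
Key observation: The state at step 14, [380, 380, 380, 380, 380, 380], reappears at step 16 — and no state repeats earlier — so the cycle the system enters has period 2.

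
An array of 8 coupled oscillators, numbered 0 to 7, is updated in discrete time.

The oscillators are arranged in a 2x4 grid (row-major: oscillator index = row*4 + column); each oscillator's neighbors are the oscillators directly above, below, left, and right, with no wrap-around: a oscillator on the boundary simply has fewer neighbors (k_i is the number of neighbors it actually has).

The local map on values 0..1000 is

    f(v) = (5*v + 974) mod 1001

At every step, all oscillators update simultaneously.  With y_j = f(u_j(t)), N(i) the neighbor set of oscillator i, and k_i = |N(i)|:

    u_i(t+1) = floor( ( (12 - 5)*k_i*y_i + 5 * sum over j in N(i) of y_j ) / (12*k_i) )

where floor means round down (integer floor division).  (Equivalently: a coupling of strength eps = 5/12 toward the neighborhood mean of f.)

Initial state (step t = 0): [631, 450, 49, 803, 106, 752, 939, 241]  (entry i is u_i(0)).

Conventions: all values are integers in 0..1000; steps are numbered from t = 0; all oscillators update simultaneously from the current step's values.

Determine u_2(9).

Simulating step by step:
t=0: [631, 450, 49, 803, 106, 752, 939, 241]
t=1: [223, 277, 386, 656, 471, 618, 543, 446]
t=2: [193, 353, 705, 375, 220, 225, 561, 312]
t=3: [715, 642, 616, 708, 257, 276, 608, 648]
t=4: [408, 236, 126, 351, 336, 267, 90, 230]
t=5: [173, 216, 532, 575, 446, 349, 390, 310]
t=6: [541, 333, 620, 733, 441, 581, 797, 672]
t=7: [563, 596, 350, 453, 426, 756, 734, 523]
t=8: [677, 868, 674, 410, 378, 672, 659, 524]
t=9: [451, 322, 280, 206, 645, 391, 329, 404]

Answer: u_2(9) = 280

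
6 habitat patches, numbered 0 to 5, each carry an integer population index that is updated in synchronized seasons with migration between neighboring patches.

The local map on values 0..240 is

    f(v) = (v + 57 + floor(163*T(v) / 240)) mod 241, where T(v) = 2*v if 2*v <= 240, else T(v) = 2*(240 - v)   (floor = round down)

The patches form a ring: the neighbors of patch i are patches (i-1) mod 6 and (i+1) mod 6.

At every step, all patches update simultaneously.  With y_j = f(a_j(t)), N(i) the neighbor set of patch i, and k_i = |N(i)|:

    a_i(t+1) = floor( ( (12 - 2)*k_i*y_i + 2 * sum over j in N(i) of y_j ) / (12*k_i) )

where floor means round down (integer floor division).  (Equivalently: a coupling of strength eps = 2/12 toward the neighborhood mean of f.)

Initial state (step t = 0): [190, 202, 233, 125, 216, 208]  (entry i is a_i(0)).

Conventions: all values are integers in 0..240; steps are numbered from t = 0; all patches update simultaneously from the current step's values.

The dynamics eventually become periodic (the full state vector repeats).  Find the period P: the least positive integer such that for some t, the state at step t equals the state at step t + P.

Simulating step by step:
t=0: [190, 202, 233, 125, 216, 208]
t=1: [72, 68, 62, 91, 67, 67]
t=2: [224, 216, 189, 59, 199, 215]
t=3: [61, 64, 83, 175, 80, 64]
t=4: [201, 190, 33, 67, 27, 189]
t=5: [69, 77, 135, 200, 124, 77]
t=6: [222, 224, 103, 74, 106, 224]
t=7: [61, 60, 72, 202, 78, 61]
t=8: [199, 200, 210, 96, 222, 203]
t=9: [69, 69, 64, 45, 60, 68]
t=10: [218, 218, 204, 169, 196, 215]
t=11: [63, 63, 68, 79, 71, 64]
t=12: [205, 206, 198, 38, 204, 208]
t=13: [67, 68, 77, 133, 74, 67]
t=14: [215, 218, 224, 117, 218, 216]
t=15: [63, 62, 63, 86, 65, 63]
t=16: [204, 203, 189, 49, 193, 205]
t=17: [68, 69, 81, 155, 80, 68]
t=18: [217, 201, 31, 72, 28, 199]
t=19: [64, 73, 132, 209, 127, 73]
t=20: [210, 215, 103, 71, 104, 216]
t=21: [65, 63, 72, 196, 74, 63]
t=22: [209, 207, 211, 97, 215, 207]
t=23: [67, 66, 64, 47, 62, 66]
t=24: [214, 211, 204, 173, 200, 211]
t=25: [65, 66, 68, 78, 70, 66]
t=26: [210, 212, 218, 236, 222, 212]
t=27: [66, 65, 62, 57, 61, 65]
t=28: [211, 209, 202, 192, 200, 209]
t=29: [66, 67, 69, 72, 70, 67]
t=30: [212, 215, 219, 225, 221, 215]
t=31: [65, 64, 62, 61, 62, 64]
t=32: [209, 206, 203, 200, 203, 206]
t=33: [67, 68, 69, 69, 69, 68]
t=34: [215, 217, 218, 219, 218, 217]
t=35: [64, 63, 63, 63, 63, 63]
t=36: [206, 205, 205, 205, 205, 205]
t=37: [68, 68, 68, 68, 68, 68]
t=38: [217, 217, 217, 217, 217, 217]
t=39: [64, 64, 64, 64, 64, 64]
t=40: [207, 207, 207, 207, 207, 207]
t=41: [67, 67, 67, 67, 67, 67]
t=42: [215, 215, 215, 215, 215, 215]
t=43: [64, 64, 64, 64, 64, 64]

Answer: 4
Key observation: The state at step 39, [64, 64, 64, 64, 64, 64], reappears at step 43 — and no state repeats earlier — so the cycle the system enters has period 4.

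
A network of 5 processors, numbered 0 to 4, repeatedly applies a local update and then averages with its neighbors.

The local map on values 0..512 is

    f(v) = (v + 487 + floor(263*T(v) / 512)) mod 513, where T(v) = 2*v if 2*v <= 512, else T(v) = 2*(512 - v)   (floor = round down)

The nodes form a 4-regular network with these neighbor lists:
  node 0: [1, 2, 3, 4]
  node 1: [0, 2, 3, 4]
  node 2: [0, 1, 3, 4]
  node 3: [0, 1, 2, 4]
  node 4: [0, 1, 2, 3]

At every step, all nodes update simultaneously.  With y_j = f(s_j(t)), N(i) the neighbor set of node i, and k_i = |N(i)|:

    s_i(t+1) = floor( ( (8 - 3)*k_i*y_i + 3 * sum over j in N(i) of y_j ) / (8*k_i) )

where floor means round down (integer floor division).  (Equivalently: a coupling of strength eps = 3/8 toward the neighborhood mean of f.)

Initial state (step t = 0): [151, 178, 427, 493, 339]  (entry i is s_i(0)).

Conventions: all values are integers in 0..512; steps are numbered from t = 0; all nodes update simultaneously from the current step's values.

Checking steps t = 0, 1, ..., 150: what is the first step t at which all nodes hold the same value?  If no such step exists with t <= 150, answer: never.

Answer: 3
Key observation: Synchronization is absorbing here: once all nodes are equal they stay equal, and step 3 is the first all-equal step.

Derivation:
t=0: [151, 178, 427, 493, 339]  (not all equal)
t=1: [343, 372, 454, 453, 455]  (not all equal)
t=2: [489, 488, 487, 487, 487]  (not all equal)
t=3: [486, 486, 486, 486, 486]  (all equal)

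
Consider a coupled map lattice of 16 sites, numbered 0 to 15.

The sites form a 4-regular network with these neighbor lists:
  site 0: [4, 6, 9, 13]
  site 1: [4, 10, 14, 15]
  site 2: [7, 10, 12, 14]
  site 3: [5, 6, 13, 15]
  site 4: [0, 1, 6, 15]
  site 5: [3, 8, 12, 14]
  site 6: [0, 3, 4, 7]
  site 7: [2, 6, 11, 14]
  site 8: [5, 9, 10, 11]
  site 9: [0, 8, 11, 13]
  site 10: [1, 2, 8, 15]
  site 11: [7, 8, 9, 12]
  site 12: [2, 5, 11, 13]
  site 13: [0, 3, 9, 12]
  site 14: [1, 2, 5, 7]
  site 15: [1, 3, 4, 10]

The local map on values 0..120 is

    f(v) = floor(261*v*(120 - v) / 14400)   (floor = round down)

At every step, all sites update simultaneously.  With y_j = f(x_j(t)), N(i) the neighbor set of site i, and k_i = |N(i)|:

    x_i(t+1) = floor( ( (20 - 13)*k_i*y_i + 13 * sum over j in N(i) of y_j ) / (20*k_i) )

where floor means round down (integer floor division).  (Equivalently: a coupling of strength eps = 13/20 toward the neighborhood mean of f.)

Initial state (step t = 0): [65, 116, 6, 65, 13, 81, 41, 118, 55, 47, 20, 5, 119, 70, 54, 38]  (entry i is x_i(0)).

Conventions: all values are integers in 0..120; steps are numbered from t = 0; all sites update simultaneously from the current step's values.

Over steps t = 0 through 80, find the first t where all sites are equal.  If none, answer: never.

Simulating step by step:
t=0: [65, 116, 6, 65, 13, 81, 41, 118, 55, 47, 20, 5, 119, 70, 54, 38]  (not all equal)
t=1: [56, 32, 21, 60, 38, 51, 45, 24, 49, 54, 35, 24, 23, 53, 35, 41]  (not all equal)
t=2: [62, 53, 43, 62, 57, 57, 58, 45, 57, 60, 52, 48, 47, 60, 49, 56]  (not all equal)
t=3: [65, 64, 61, 64, 64, 64, 64, 61, 64, 64, 63, 62, 62, 64, 62, 64]  (not all equal)
t=4: [64, 64, 65, 64, 64, 64, 64, 64, 64, 64, 64, 64, 64, 64, 64, 64]  (not all equal)
t=5: [64, 64, 64, 64, 64, 64, 64, 64, 64, 64, 64, 64, 64, 64, 64, 64]  (all equal)

Answer: 5
Key observation: Synchronization is absorbing here: once all sites are equal they stay equal, and step 5 is the first all-equal step.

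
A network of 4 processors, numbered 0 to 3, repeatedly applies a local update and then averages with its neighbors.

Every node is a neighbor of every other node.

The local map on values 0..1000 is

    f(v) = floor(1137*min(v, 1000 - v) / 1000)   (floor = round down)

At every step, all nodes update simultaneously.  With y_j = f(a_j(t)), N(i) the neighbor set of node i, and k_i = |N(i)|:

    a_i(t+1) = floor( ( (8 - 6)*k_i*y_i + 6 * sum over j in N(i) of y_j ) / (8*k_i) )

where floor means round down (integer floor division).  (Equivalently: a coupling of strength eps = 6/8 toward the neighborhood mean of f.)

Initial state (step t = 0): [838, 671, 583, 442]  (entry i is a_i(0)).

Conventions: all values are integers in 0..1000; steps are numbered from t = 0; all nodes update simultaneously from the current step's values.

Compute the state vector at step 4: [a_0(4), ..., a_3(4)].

Simulating step by step:
t=0: [838, 671, 583, 442]
t=1: [383, 383, 383, 383]
t=2: [435, 435, 435, 435]
t=3: [494, 494, 494, 494]
t=4: [561, 561, 561, 561]

Answer: [561, 561, 561, 561]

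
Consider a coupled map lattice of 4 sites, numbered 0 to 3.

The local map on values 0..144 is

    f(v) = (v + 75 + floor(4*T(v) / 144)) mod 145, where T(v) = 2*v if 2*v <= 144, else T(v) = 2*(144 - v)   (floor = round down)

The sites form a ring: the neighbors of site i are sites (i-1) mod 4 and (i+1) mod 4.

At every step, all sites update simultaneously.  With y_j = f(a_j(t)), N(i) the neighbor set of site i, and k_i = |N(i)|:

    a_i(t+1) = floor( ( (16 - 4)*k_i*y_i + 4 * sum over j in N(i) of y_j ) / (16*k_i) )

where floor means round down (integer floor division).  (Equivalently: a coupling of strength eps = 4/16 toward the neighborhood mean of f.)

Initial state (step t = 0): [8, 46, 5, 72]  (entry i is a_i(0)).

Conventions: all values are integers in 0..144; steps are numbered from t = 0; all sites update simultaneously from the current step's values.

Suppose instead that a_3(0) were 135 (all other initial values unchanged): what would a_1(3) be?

Answer: a_1(3) = 108
Key observation: This trace re-runs the system from the modified initial state.

Derivation:
t=0: [8, 46, 5, 135]
t=1: [85, 112, 83, 69]
t=2: [19, 36, 17, 5]
t=3: [95, 108, 93, 83]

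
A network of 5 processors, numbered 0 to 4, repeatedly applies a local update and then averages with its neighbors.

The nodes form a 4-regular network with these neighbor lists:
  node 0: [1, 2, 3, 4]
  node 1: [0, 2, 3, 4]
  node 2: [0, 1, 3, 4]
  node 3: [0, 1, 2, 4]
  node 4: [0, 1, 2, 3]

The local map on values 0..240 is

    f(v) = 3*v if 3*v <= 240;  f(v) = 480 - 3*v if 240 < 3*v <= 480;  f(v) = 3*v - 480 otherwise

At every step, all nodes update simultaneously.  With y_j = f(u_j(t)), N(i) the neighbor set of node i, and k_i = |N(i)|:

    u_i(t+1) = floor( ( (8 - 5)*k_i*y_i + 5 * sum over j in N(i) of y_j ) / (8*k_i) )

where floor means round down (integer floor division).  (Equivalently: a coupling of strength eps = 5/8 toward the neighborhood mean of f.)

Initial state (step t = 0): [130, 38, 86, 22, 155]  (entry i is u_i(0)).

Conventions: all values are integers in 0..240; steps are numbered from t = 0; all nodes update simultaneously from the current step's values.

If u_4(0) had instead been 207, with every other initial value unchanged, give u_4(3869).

Simulating step by step:
t=0: [130, 38, 86, 22, 207]
t=1: [118, 123, 147, 113, 129]
t=2: [107, 103, 88, 110, 100]
t=3: [171, 174, 184, 169, 176]
t=4: [41, 43, 50, 40, 45]
t=5: [129, 130, 135, 128, 132]
t=6: [88, 88, 84, 89, 86]
t=7: [218, 218, 220, 217, 219]
t=8: [174, 174, 176, 174, 175]
t=9: [43, 43, 44, 43, 44]
t=10: [129, 129, 130, 129, 130]
t=11: [92, 92, 91, 92, 91]
t=12: [204, 204, 205, 204, 205]
t=13: [132, 132, 133, 132, 133]
t=14: [83, 83, 82, 83, 82]
t=15: [231, 231, 232, 231, 232]
t=16: [213, 213, 214, 213, 214]
t=17: [159, 159, 160, 159, 160]
t=18: [2, 2, 1, 2, 1]
t=19: [5, 5, 4, 5, 4]
t=20: [14, 14, 13, 14, 13]
t=21: [41, 41, 40, 41, 40]
t=22: [122, 122, 121, 122, 121]
t=23: [114, 114, 115, 114, 115]
t=24: [137, 137, 136, 137, 136]
t=25: [69, 69, 70, 69, 70]
t=26: [207, 207, 208, 207, 208]
t=27: [141, 141, 142, 141, 142]
t=28: [56, 56, 55, 56, 55]
t=29: [167, 167, 166, 167, 166]
t=30: [20, 20, 19, 20, 19]
t=31: [59, 59, 58, 59, 58]
t=32: [176, 176, 175, 176, 175]
t=33: [47, 47, 46, 47, 46]
t=34: [140, 140, 139, 140, 139]
t=35: [60, 60, 61, 60, 61]
t=36: [180, 180, 181, 180, 181]
t=37: [60, 60, 61, 60, 61]

Answer: u_4(3869) = 61
Key observation: The state at step 35, [60, 60, 61, 60, 61], reappears at step 37: the system is in a cycle of period 2 from step 35 on.  Therefore the state at step 3869 equals the state at step 35 + ((3869 - 35) mod 2) = 35, which is [60, 60, 61, 60, 61].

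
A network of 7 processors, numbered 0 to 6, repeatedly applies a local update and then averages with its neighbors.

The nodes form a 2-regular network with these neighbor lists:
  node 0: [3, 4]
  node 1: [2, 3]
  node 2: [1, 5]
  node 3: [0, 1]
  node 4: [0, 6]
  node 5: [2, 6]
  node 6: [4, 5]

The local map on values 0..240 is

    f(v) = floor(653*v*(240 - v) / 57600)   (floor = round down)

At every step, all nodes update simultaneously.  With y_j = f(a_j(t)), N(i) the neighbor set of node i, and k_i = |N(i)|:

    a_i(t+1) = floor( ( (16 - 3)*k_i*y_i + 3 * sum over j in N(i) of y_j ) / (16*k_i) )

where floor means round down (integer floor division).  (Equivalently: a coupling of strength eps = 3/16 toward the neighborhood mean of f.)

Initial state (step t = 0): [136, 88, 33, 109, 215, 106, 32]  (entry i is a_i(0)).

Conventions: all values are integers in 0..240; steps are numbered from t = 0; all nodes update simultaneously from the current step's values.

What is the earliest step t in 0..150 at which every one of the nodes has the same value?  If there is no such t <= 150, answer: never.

Simulating step by step:
t=0: [136, 88, 33, 109, 215, 106, 32]  (not all equal)
t=1: [150, 145, 91, 159, 70, 145, 81]  (not all equal)
t=2: [150, 154, 153, 147, 136, 154, 145]  (not all equal)
t=3: [153, 150, 150, 153, 158, 150, 155]  (not all equal)
t=4: [149, 152, 153, 150, 146, 152, 149]  (not all equal)
t=5: [153, 151, 150, 152, 154, 151, 153]  (not all equal)
t=6: [150, 152, 152, 151, 150, 151, 150]  (not all equal)
t=7: [152, 151, 151, 152, 153, 152, 152]  (not all equal)
t=8: [150, 151, 151, 151, 150, 151, 150]  (not all equal)
t=9: [152, 152, 152, 152, 153, 152, 152]  (not all equal)
t=10: [150, 151, 151, 151, 150, 151, 150]  (not all equal)

Answer: never
Key observation: The state at step 8 reappears at step 10 — the system is in a cycle of period 2 from step 8 on.  No step 0..10 is synchronized, and the cycle repeats forever, so no step up to 150 (or ever) has all nodes equal.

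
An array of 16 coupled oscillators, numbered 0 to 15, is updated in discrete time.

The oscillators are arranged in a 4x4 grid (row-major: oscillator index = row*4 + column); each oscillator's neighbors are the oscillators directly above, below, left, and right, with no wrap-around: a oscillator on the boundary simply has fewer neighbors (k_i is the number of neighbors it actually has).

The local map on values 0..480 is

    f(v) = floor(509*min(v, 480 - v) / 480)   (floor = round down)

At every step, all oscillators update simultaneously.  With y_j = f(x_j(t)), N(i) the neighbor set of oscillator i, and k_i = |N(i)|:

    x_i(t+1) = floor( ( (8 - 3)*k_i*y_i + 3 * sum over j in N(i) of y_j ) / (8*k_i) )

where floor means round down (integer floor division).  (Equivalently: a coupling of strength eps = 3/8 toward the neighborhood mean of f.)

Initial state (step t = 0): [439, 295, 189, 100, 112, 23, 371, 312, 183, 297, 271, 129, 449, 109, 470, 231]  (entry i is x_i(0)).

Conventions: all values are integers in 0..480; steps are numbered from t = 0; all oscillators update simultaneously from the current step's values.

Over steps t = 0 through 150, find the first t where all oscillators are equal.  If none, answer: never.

Simulating step by step:
t=0: [439, 295, 189, 100, 112, 23, 371, 312, 183, 297, 271, 129, 449, 109, 470, 231]  (not all equal)
t=1: [85, 155, 177, 137, 106, 73, 130, 155, 164, 173, 180, 165, 77, 101, 78, 179]  (not all equal)
t=2: [108, 146, 172, 156, 112, 104, 143, 159, 155, 165, 172, 176, 103, 110, 112, 166]  (not all equal)
t=3: [122, 147, 172, 168, 122, 124, 154, 167, 152, 162, 172, 182, 120, 122, 133, 167]  (not all equal)
t=4: [133, 152, 175, 178, 133, 139, 164, 177, 154, 163, 176, 187, 133, 135, 149, 173]  (not all equal)
t=5: [144, 159, 180, 187, 144, 152, 174, 186, 158, 167, 181, 193, 145, 148, 162, 181]  (not all equal)
t=6: [155, 167, 187, 196, 155, 164, 184, 196, 164, 173, 188, 199, 156, 160, 174, 189]  (not all equal)
t=7: [166, 177, 196, 205, 166, 175, 194, 206, 172, 181, 196, 207, 167, 172, 186, 199]  (not all equal)
t=8: [178, 187, 205, 215, 177, 186, 204, 216, 181, 190, 205, 216, 178, 184, 198, 209]  (not all equal)
t=9: [189, 199, 215, 225, 188, 198, 215, 227, 191, 200, 215, 226, 189, 196, 209, 220]  (not all equal)
t=10: [201, 211, 226, 236, 200, 210, 226, 238, 202, 211, 226, 236, 201, 208, 221, 231]  (not all equal)
t=11: [214, 223, 238, 248, 213, 222, 238, 249, 214, 223, 238, 248, 214, 221, 234, 243]  (not all equal)
t=12: [227, 236, 249, 246, 226, 235, 249, 245, 227, 236, 249, 247, 227, 235, 247, 249]  (not all equal)
t=13: [241, 247, 245, 247, 240, 247, 244, 248, 241, 248, 245, 246, 241, 247, 246, 245]  (not all equal)
t=14: [252, 248, 248, 247, 252, 247, 249, 246, 252, 247, 248, 248, 251, 247, 248, 248]  (not all equal)
t=15: [241, 245, 245, 247, 241, 246, 245, 247, 241, 246, 245, 246, 242, 246, 246, 246]  (not all equal)
t=16: [252, 249, 248, 247, 252, 248, 248, 247, 252, 248, 248, 248, 251, 248, 248, 248]  (not all equal)
t=17: [241, 244, 245, 246, 241, 245, 246, 246, 241, 245, 246, 246, 242, 245, 246, 246]  (not all equal)
t=18: [252, 250, 248, 248, 252, 249, 248, 248, 252, 249, 248, 248, 251, 249, 248, 248]  (not all equal)
t=19: [241, 243, 245, 246, 241, 243, 245, 246, 241, 243, 245, 246, 242, 244, 245, 246]  (not all equal)
t=20: [252, 251, 249, 248, 252, 251, 249, 248, 252, 250, 249, 248, 251, 250, 249, 248]  (not all equal)
t=21: [241, 242, 244, 245, 241, 242, 244, 245, 241, 242, 244, 245, 242, 243, 244, 245]  (not all equal)
t=22: [252, 251, 250, 249, 252, 251, 250, 249, 252, 251, 250, 249, 252, 251, 250, 249]  (not all equal)
t=23: [241, 242, 243, 243, 241, 242, 243, 243, 241, 242, 243, 243, 241, 242, 243, 243]  (not all equal)
t=24: [252, 252, 251, 251, 252, 252, 251, 251, 252, 252, 251, 251, 252, 252, 251, 251]  (not all equal)
t=25: [241, 241, 241, 242, 241, 241, 241, 242, 241, 241, 241, 242, 241, 241, 241, 242]  (not all equal)
t=26: [253, 253, 252, 252, 253, 253, 252, 252, 253, 253, 252, 252, 253, 253, 252, 252]  (not all equal)
t=27: [240, 240, 240, 241, 240, 240, 240, 241, 240, 240, 240, 241, 240, 240, 240, 241]  (not all equal)
t=28: [254, 254, 253, 253, 254, 254, 253, 253, 254, 254, 253, 253, 254, 254, 253, 253]  (not all equal)
t=29: [239, 239, 239, 240, 239, 239, 239, 240, 239, 239, 239, 240, 239, 239, 239, 240]  (not all equal)
t=30: [253, 253, 253, 253, 253, 253, 253, 253, 253, 253, 253, 253, 253, 253, 253, 253]  (all equal)

Answer: 30
Key observation: Synchronization is absorbing here: once all oscillators are equal they stay equal, and step 30 is the first all-equal step.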